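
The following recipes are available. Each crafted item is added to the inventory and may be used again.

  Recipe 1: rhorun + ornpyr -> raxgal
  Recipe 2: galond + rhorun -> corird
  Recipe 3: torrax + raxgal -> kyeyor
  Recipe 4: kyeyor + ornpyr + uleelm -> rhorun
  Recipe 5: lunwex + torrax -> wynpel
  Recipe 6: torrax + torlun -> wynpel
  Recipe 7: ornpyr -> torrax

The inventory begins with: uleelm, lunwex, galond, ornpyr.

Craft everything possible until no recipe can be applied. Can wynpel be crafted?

ornpyr -> torrax (Recipe 7).
Using Recipe 5, lunwex and torrax make wynpel.

Yes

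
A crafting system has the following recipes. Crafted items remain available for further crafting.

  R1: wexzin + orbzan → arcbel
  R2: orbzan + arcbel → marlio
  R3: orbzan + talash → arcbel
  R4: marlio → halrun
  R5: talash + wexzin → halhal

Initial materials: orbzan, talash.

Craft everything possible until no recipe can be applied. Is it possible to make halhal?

No

halhal would need talash and wexzin (R5), but wexzin is never obtained.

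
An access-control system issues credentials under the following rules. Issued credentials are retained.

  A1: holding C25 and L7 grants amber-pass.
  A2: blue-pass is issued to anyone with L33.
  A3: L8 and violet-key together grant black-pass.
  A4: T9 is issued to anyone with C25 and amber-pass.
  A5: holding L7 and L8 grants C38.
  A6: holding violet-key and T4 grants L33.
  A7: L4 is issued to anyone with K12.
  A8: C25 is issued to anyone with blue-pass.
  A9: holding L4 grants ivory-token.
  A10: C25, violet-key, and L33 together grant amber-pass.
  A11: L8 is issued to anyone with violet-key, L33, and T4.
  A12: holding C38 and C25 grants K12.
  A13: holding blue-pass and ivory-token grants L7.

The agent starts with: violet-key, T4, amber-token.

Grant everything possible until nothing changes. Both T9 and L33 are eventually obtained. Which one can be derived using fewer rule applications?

L33: Holding violet-key and T4 grants L33 (A6). [1 rule application]
T9: Holding violet-key and T4 grants L33 (A6). Holding L33 grants blue-pass (A2). Holding blue-pass grants C25 (A8). Holding C25, violet-key, and L33 grants amber-pass (A10). Holding C25 and amber-pass grants T9 (A4). [5 rule applications]
L33 needs fewer.

L33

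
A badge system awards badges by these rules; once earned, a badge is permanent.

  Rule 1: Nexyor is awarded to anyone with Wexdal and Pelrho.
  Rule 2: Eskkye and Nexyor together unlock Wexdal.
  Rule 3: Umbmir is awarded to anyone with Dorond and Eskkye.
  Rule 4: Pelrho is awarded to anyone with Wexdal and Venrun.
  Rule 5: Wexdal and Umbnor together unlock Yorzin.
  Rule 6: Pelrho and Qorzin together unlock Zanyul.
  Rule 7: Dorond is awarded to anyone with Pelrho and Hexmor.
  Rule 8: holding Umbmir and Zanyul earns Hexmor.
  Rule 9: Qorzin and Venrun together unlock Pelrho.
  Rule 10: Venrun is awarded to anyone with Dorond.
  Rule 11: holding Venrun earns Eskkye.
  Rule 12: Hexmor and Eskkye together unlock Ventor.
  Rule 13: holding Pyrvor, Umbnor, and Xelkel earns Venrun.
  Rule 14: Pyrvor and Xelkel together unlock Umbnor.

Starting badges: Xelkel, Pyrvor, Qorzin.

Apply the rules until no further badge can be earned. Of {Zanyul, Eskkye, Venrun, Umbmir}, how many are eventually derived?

3

With Pyrvor and Xelkel, Umbnor is earned (Rule 14).
With Pyrvor, Umbnor, and Xelkel, Venrun is earned (Rule 13).
With Venrun, Eskkye is earned (Rule 11).
With Qorzin and Venrun, Pelrho is earned (Rule 9).
With Pelrho and Qorzin, Zanyul is earned (Rule 6).
Zanyul: reached.
Eskkye: reached.
Venrun: reached.
Umbmir would need Dorond and Eskkye (Rule 3), but Dorond is never earned.
Reached: Zanyul, Eskkye, and Venrun — 3 of the 4.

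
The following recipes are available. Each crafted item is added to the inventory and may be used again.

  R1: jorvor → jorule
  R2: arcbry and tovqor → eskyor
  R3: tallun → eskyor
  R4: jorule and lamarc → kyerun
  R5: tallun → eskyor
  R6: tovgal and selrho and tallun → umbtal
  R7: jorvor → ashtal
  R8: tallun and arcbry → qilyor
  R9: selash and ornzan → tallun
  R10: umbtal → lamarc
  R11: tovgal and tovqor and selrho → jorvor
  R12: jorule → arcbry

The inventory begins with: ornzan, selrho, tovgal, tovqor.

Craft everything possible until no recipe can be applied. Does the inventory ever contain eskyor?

Using R11, tovgal, tovqor, and selrho make jorvor.
Using R1, jorvor makes jorule.
Using R12, jorule makes arcbry.
Using R2, arcbry and tovqor make eskyor.

Yes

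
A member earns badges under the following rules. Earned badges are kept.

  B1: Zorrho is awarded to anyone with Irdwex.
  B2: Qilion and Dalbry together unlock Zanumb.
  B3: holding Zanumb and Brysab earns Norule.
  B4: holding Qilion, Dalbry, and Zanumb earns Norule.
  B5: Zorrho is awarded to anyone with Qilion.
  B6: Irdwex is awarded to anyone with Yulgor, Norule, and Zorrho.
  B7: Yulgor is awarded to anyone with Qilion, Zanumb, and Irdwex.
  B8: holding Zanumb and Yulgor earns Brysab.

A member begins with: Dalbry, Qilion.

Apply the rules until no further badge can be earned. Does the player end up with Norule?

Yes

With Qilion and Dalbry, Zanumb is earned (B2).
With Qilion, Dalbry, and Zanumb, Norule is earned (B4).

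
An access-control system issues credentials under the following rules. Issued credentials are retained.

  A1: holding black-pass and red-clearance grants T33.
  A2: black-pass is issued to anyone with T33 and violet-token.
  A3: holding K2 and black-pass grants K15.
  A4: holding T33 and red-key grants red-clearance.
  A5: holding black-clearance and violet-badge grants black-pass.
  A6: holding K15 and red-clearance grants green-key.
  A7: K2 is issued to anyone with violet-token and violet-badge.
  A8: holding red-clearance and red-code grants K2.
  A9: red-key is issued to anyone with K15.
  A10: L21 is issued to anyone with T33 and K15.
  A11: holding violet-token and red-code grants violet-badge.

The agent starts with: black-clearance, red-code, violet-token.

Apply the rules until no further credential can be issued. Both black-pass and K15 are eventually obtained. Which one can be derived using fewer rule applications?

black-pass

black-pass: Holding violet-token and red-code grants violet-badge (A11). Holding black-clearance and violet-badge grants black-pass (A5). [2 rule applications]
K15: Holding violet-token and red-code grants violet-badge (A11). Holding black-clearance and violet-badge grants black-pass (A5). Holding violet-token and violet-badge grants K2 (A7). Holding K2 and black-pass grants K15 (A3). [4 rule applications]
black-pass needs fewer.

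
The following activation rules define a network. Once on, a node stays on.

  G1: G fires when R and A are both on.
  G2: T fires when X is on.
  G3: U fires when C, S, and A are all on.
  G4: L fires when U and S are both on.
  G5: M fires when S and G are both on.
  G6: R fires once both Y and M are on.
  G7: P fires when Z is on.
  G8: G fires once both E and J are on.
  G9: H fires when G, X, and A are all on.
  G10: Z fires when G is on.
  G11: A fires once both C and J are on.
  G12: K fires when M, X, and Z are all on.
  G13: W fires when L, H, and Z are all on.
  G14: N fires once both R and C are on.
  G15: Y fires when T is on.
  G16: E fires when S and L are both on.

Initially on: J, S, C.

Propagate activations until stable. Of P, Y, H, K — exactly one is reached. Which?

G11: C and J on → A on.
G3: C, S, and A on → U on.
U and S are on, so L fires (G4).
S and L are on, so E fires (G16).
G8: E and J on → G on.
G10: G on → Z on.
Z is on, so P fires (G7).
Y would need T (G15), but T never turns on. K would need M, X, and Z (G12), but X never turns on. H would need G, X, and A (G9), but X never turns on.

P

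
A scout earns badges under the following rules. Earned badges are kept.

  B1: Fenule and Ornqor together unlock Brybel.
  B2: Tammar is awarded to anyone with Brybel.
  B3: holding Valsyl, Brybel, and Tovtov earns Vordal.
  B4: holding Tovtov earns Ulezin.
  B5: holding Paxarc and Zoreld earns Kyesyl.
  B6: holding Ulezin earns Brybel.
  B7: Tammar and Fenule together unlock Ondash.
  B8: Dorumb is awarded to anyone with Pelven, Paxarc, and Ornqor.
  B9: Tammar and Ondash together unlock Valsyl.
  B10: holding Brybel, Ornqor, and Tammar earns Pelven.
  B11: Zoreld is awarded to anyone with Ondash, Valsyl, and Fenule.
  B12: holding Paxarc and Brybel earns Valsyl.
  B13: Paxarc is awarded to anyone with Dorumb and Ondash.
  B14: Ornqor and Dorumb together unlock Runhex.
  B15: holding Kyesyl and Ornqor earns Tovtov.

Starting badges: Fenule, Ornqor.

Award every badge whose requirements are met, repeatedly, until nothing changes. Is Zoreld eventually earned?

Yes

With Fenule and Ornqor, Brybel is earned (B1).
With Brybel, Tammar is earned (B2).
With Tammar and Fenule, Ondash is earned (B7).
With Tammar and Ondash, Valsyl is earned (B9).
With Ondash, Valsyl, and Fenule, Zoreld is earned (B11).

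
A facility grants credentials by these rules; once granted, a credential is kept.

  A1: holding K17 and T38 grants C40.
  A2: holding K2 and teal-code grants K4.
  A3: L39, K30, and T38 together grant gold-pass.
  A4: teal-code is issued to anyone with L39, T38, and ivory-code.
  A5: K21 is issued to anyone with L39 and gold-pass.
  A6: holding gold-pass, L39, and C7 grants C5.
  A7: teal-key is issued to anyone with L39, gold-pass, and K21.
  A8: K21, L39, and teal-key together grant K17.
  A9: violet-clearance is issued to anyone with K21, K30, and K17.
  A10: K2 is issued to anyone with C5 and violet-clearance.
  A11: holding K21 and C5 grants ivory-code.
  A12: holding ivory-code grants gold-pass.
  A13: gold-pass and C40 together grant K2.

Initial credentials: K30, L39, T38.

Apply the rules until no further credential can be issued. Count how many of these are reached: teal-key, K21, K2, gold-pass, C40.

5

Holding L39, K30, and T38 grants gold-pass (A3).
Holding L39 and gold-pass grants K21 (A5).
Holding L39, gold-pass, and K21 grants teal-key (A7).
Holding K21, L39, and teal-key grants K17 (A8).
Holding K17 and T38 grants C40 (A1).
Holding gold-pass and C40 grants K2 (A13).
teal-key: reached.
K21: reached.
K2: reached.
gold-pass: reached.
C40: reached.
All 5 are reached.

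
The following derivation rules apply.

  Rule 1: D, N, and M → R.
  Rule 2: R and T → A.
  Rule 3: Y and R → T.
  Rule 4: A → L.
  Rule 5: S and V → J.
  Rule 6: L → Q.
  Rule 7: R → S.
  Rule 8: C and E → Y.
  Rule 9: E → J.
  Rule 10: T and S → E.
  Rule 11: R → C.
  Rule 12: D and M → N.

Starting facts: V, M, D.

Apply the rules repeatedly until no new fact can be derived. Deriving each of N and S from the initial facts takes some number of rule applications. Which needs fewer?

N: From D and M, Rule 12 gives N. [1 rule application]
S: D and M hold, so N follows (Rule 12). From D, N, and M, Rule 1 gives R. From R, Rule 7 gives S. [3 rule applications]
N needs fewer.

N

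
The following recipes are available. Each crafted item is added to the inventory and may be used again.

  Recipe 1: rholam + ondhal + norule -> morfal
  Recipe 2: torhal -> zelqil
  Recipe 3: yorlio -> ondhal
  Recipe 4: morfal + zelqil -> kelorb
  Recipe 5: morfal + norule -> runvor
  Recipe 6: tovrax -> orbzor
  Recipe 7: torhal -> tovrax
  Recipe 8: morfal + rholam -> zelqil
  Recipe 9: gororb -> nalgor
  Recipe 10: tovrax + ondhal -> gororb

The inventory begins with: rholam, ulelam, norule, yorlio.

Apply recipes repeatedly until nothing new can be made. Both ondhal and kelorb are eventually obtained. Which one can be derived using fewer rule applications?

ondhal: Using Recipe 3, yorlio makes ondhal. [1 rule application]
kelorb: yorlio -> ondhal (Recipe 3). Using Recipe 1, rholam, ondhal, and norule make morfal. morfal + rholam -> zelqil (Recipe 8). Using Recipe 4, morfal and zelqil make kelorb. [4 rule applications]
ondhal needs fewer.

ondhal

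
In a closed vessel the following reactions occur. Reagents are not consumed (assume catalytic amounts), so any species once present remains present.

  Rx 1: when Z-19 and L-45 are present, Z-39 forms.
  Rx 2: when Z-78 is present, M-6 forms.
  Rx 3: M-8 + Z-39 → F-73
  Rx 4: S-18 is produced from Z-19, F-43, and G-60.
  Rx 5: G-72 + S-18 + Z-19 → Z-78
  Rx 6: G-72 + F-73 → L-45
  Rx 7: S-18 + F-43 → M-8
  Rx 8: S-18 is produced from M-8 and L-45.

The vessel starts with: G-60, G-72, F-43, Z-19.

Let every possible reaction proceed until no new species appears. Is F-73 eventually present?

F-73 would need M-8 and Z-39 (Rx 3), but Z-39 never forms.

No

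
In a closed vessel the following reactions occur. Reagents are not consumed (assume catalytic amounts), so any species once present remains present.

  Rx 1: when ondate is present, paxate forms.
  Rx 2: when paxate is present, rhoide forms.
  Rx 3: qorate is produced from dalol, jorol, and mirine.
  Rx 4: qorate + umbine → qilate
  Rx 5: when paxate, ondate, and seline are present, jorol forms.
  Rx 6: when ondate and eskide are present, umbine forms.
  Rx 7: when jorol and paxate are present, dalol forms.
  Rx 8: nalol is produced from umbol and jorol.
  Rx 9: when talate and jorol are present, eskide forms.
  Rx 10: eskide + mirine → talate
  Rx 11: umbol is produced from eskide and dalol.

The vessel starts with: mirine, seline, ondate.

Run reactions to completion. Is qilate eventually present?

qilate would need qorate and umbine (Rx 4), but umbine never forms.

No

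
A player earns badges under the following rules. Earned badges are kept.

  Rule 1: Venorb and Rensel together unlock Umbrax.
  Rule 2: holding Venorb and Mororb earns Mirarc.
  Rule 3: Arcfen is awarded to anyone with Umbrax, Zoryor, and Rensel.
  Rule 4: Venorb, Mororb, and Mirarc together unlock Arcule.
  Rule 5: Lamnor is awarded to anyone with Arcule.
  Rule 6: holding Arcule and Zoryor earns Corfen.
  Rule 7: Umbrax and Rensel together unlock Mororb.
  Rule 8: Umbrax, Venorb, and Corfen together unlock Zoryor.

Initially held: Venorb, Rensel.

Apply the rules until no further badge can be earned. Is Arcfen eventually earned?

No

Arcfen would need Umbrax, Zoryor, and Rensel (Rule 3), but Zoryor is never earned.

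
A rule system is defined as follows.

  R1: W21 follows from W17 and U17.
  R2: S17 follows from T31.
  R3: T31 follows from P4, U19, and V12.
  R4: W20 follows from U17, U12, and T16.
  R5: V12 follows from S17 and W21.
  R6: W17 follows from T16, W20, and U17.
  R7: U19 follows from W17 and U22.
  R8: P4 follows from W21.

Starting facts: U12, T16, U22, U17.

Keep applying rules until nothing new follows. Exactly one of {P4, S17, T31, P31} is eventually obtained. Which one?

P4

From U17, U12, and T16, R4 gives W20.
T16, W20, and U17 hold, so W17 follows (R6).
From W17 and U17, R1 gives W21.
From W21, R8 gives P4.
No rule produces P31, and it is not given. S17 would need T31 (R2), but T31 is never established. T31 would need P4, U19, and V12 (R3), but V12 is never established.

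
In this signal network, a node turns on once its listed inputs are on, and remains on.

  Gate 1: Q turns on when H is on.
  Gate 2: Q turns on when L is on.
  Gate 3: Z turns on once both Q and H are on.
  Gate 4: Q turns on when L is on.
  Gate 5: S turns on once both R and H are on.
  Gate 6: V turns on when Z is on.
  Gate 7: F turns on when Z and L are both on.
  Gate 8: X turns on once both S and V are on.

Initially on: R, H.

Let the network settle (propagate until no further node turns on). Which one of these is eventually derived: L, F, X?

X

Gate 5: R and H on → S on.
Gate 1: H on → Q on.
Gate 3: Q and H on → Z on.
Z is on, so V turns on (Gate 6).
S and V are on, so X turns on (Gate 8).
No rule produces L, and it is not given. F would need Z and L (Gate 7), but L never turns on.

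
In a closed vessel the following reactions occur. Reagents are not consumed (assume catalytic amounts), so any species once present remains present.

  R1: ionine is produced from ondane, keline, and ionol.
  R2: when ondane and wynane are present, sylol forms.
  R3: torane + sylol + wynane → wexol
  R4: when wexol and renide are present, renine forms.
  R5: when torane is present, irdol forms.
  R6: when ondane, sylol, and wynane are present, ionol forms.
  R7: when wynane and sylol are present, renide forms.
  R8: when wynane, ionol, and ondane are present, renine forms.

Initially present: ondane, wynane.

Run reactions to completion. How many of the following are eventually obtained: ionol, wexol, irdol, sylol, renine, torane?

3

ondane and wynane present → sylol forms (R2).
ondane, sylol, and wynane present → ionol forms (R6).
wynane, ionol, and ondane present → renine forms (R8).
ionol: reached.
wexol would need torane, sylol, and wynane (R3), but torane never forms.
irdol would need torane (R5), but torane never forms.
sylol: reached.
renine: reached.
No rule produces torane, and it is not given.
Reached: ionol, sylol, and renine — 3 of the 6.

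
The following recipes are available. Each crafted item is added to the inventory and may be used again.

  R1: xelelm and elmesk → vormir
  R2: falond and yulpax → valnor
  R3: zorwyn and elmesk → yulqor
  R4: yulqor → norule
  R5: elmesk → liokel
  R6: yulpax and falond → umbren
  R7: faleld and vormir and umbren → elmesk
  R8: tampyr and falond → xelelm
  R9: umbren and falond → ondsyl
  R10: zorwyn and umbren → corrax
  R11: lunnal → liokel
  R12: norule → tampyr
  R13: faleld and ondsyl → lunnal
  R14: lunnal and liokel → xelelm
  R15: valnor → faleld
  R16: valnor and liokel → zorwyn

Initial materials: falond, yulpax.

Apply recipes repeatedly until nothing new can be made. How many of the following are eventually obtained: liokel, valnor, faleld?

Using R6, yulpax and falond make umbren.
falond and yulpax → valnor (R2).
Using R9, umbren and falond make ondsyl.
valnor → faleld (R15).
Using R13, faleld and ondsyl make lunnal.
lunnal → liokel (R11).
liokel: reached.
valnor: reached.
faleld: reached.
All 3 are reached.

3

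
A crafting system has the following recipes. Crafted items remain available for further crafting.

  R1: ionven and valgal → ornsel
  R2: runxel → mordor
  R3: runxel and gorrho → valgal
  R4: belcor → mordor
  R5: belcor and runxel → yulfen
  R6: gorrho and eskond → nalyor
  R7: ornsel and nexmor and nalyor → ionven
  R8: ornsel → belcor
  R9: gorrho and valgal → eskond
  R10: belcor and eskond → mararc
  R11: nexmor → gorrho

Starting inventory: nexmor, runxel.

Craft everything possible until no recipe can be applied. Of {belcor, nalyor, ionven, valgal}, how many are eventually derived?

2

nexmor → gorrho (R11).
Using R3, runxel and gorrho make valgal.
gorrho and valgal → eskond (R9).
Using R6, gorrho and eskond make nalyor.
belcor would need ornsel (R8), but ornsel is never obtained.
nalyor: reached.
ionven would need ornsel, nexmor, and nalyor (R7), but ornsel is never obtained.
valgal: reached.
Reached: nalyor and valgal — 2 of the 4.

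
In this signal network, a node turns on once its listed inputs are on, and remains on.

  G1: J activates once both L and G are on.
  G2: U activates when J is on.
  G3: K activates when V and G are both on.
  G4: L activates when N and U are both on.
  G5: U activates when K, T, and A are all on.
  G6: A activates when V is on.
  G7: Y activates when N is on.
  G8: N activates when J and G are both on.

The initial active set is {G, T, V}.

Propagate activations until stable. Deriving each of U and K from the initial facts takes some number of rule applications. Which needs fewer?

K

K: V and G are on, so K activates (G3). [1 rule application]
U: V is on, so A activates (G6). G3: V and G on → K on. G5: K, T, and A on → U on. [3 rule applications]
K needs fewer.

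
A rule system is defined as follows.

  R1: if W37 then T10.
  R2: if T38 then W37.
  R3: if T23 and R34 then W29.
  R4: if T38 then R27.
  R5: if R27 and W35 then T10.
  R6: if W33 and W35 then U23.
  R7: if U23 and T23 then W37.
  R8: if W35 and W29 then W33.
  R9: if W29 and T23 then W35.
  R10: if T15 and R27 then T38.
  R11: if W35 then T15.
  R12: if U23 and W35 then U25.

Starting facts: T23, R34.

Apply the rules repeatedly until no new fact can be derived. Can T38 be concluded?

No

T38 would need T15 and R27 (R10), but R27 is never established.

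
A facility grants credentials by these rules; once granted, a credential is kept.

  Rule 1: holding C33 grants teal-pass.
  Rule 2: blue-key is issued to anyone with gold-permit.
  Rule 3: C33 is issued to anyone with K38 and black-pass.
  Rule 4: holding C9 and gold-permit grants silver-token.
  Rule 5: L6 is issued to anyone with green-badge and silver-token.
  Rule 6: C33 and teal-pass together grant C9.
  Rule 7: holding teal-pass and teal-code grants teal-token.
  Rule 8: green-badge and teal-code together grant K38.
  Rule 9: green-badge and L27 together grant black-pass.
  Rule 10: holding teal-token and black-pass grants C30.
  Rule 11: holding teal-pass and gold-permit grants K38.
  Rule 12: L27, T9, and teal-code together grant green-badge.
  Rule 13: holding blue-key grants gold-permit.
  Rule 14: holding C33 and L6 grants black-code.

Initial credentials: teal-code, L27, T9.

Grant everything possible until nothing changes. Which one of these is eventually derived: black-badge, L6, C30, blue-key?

C30

Holding L27, T9, and teal-code grants green-badge (Rule 12).
Holding green-badge and L27 grants black-pass (Rule 9).
Holding green-badge and teal-code grants K38 (Rule 8).
Holding K38 and black-pass grants C33 (Rule 3).
Holding C33 grants teal-pass (Rule 1).
Holding teal-pass and teal-code grants teal-token (Rule 7).
Holding teal-token and black-pass grants C30 (Rule 10).
No rule produces black-badge, and it is not given. L6 would need green-badge and silver-token (Rule 5), but silver-token is never granted. blue-key would need gold-permit (Rule 2), but gold-permit is never granted.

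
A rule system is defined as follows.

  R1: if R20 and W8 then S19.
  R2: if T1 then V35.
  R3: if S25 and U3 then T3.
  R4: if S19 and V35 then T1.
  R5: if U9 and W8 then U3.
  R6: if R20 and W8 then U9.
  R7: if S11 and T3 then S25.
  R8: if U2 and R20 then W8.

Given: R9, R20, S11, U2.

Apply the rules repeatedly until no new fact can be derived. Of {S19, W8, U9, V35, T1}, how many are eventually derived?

3

U2 and R20 hold, so W8 follows (R8).
From R20 and W8, R6 gives U9.
From R20 and W8, R1 gives S19.
S19: reached.
W8: reached.
U9: reached.
V35 would need T1 (R2), but T1 is never established.
T1 would need S19 and V35 (R4), but V35 is never established.
Reached: S19, W8, and U9 — 3 of the 5.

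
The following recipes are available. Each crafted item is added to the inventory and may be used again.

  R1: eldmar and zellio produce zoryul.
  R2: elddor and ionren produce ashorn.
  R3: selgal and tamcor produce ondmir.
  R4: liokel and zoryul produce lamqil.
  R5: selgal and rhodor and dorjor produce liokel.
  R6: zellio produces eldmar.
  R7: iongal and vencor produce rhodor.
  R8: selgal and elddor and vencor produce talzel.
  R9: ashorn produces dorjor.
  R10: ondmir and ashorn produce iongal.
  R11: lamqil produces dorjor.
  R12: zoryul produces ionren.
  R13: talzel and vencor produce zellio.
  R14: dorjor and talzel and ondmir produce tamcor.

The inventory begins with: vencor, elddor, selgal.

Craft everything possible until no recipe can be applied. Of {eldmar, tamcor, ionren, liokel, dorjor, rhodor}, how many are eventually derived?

Using R8, selgal, elddor, and vencor make talzel.
Using R13, talzel and vencor make zellio.
Using R6, zellio makes eldmar.
Using R1, eldmar and zellio make zoryul.
zoryul → ionren (R12).
elddor and ionren → ashorn (R2).
Using R9, ashorn makes dorjor.
eldmar: reached.
tamcor would need dorjor, talzel, and ondmir (R14), but ondmir is never obtained.
ionren: reached.
liokel would need selgal, rhodor, and dorjor (R5), but rhodor is never obtained.
dorjor: reached.
rhodor would need iongal and vencor (R7), but iongal is never obtained.
Reached: eldmar, ionren, and dorjor — 3 of the 6.

3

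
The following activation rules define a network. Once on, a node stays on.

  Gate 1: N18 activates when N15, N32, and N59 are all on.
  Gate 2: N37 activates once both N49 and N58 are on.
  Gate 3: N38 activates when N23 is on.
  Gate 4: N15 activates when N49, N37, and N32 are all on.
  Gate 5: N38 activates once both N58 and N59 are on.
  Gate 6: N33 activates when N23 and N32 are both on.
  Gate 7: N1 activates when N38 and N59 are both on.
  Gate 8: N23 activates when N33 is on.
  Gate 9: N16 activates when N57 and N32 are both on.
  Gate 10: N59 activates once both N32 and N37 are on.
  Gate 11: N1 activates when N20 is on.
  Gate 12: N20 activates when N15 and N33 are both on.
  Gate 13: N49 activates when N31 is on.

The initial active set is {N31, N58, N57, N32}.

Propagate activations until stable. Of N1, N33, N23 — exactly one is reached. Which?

N31 is on, so N49 activates (Gate 13).
Gate 2: N49 and N58 on → N37 on.
Gate 10: N32 and N37 on → N59 on.
N58 and N59 are on, so N38 activates (Gate 5).
Gate 7: N38 and N59 on → N1 on.
N33 would need N23 and N32 (Gate 6), but N23 never turns on. N23 would need N33 (Gate 8), but N33 never turns on.

N1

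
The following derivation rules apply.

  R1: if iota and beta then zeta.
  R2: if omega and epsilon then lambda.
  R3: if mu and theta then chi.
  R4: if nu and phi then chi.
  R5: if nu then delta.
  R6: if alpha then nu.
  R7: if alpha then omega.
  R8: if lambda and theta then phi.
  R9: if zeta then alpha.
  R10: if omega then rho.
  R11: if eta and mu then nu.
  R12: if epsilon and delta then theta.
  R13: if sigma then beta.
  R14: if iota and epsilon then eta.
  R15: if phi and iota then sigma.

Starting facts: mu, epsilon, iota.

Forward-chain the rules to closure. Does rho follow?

rho would need omega (R10), but omega is never established.

No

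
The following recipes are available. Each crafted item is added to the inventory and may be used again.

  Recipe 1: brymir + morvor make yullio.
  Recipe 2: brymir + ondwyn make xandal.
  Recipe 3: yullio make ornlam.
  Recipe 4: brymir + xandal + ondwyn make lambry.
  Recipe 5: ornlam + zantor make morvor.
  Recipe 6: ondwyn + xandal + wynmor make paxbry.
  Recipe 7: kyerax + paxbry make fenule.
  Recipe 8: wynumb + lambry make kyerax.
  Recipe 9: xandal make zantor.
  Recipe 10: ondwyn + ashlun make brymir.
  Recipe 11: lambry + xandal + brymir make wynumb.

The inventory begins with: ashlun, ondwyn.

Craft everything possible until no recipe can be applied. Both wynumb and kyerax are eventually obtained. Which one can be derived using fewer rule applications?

wynumb

wynumb: Using Recipe 10, ondwyn and ashlun make brymir. Using Recipe 2, brymir and ondwyn make xandal. brymir + xandal + ondwyn → lambry (Recipe 4). Using Recipe 11, lambry, xandal, and brymir make wynumb. [4 rule applications]
kyerax: ondwyn + ashlun → brymir (Recipe 10). brymir + ondwyn → xandal (Recipe 2). brymir + xandal + ondwyn → lambry (Recipe 4). lambry + xandal + brymir → wynumb (Recipe 11). wynumb + lambry → kyerax (Recipe 8). [5 rule applications]
wynumb needs fewer.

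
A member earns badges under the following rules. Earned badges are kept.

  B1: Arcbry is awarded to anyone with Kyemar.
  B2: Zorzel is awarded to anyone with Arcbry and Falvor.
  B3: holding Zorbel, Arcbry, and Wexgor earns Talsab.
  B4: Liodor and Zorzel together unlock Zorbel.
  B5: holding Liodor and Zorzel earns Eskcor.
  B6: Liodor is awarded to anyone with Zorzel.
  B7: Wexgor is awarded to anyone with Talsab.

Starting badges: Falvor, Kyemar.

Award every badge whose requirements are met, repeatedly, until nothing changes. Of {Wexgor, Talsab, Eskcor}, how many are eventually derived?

With Kyemar, Arcbry is earned (B1).
With Arcbry and Falvor, Zorzel is earned (B2).
With Zorzel, Liodor is earned (B6).
With Liodor and Zorzel, Eskcor is earned (B5).
Wexgor would need Talsab (B7), but Talsab is never earned.
Talsab would need Zorbel, Arcbry, and Wexgor (B3), but Wexgor is never earned.
Eskcor: reached.
Reached: Eskcor — 1 of the 3.

1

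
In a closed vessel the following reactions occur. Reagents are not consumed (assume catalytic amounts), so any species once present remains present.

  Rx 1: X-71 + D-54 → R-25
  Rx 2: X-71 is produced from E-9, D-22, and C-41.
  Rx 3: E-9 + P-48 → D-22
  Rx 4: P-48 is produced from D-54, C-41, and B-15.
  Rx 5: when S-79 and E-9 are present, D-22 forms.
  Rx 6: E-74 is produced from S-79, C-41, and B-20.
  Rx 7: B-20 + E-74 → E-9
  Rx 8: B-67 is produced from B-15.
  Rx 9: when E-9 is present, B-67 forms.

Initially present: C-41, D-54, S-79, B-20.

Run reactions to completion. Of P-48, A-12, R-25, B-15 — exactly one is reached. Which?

S-79, C-41, and B-20 present → E-74 forms (Rx 6).
B-20 and E-74 present → E-9 forms (Rx 7).
S-79 and E-9 present → D-22 forms (Rx 5).
E-9, D-22, and C-41 present → X-71 forms (Rx 2).
X-71 and D-54 present → R-25 forms (Rx 1).
P-48 would need D-54, C-41, and B-15 (Rx 4), but B-15 never forms. No rule produces A-12, and it is not given. No rule produces B-15, and it is not given.

R-25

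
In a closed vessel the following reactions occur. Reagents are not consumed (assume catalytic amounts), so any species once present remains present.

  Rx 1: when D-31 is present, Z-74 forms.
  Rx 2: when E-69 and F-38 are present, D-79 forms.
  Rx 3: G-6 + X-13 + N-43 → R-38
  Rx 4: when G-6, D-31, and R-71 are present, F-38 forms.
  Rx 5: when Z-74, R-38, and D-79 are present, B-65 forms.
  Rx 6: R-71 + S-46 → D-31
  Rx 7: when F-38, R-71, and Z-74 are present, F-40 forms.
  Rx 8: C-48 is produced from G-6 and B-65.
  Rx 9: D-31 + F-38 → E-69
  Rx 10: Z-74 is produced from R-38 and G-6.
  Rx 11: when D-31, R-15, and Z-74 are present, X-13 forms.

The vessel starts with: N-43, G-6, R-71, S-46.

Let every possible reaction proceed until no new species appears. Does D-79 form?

Yes

R-71 and S-46 present → D-31 forms (Rx 6).
G-6, D-31, and R-71 present → F-38 forms (Rx 4).
D-31 and F-38 present → E-69 forms (Rx 9).
E-69 and F-38 present → D-79 forms (Rx 2).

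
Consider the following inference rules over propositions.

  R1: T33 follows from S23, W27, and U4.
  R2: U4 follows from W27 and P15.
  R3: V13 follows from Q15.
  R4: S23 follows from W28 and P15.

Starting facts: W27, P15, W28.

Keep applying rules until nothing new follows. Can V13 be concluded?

V13 would need Q15 (R3), but Q15 is never established.

No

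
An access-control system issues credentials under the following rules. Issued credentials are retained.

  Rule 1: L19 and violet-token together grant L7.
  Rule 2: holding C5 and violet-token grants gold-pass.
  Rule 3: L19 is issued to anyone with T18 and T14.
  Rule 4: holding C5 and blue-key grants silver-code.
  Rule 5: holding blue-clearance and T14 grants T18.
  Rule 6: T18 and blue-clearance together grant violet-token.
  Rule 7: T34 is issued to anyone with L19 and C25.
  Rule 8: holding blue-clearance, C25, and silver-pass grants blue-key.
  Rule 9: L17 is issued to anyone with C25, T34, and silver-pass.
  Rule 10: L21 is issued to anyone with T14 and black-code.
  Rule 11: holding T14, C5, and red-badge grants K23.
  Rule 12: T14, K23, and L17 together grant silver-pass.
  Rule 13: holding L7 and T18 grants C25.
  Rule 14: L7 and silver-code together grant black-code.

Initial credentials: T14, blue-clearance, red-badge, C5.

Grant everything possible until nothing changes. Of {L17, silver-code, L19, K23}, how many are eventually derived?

Holding T14, C5, and red-badge grants K23 (Rule 11).
Holding blue-clearance and T14 grants T18 (Rule 5).
Holding T18 and T14 grants L19 (Rule 3).
L17 would need C25, T34, and silver-pass (Rule 9), but silver-pass is never granted.
silver-code would need C5 and blue-key (Rule 4), but blue-key is never granted.
L19: reached.
K23: reached.
Reached: L19 and K23 — 2 of the 4.

2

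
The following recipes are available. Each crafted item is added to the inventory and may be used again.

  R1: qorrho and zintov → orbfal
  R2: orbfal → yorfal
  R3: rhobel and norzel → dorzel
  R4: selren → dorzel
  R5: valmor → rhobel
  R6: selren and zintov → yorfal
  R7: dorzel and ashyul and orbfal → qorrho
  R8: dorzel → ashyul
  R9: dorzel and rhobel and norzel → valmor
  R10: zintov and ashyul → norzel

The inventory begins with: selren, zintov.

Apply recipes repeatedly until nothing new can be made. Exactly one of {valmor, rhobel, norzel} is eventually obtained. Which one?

selren → dorzel (R4).
Using R8, dorzel makes ashyul.
Using R10, zintov and ashyul make norzel.
valmor would need dorzel, rhobel, and norzel (R9), but rhobel is never obtained. rhobel would need valmor (R5), but valmor is never obtained.

norzel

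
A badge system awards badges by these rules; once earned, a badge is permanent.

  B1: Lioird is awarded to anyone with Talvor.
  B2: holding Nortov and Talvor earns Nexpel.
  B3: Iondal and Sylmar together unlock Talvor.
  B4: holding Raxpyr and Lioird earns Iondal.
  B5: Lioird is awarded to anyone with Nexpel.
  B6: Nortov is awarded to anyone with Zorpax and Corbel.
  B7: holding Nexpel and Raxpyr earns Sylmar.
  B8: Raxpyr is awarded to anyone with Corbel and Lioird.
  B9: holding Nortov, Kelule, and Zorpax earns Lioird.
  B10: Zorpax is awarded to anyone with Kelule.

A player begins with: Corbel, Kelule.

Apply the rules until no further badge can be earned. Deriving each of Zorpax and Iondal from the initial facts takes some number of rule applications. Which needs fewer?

Zorpax: With Kelule, Zorpax is earned (B10). [1 rule application]
Iondal: With Kelule, Zorpax is earned (B10). With Zorpax and Corbel, Nortov is earned (B6). With Nortov, Kelule, and Zorpax, Lioird is earned (B9). With Corbel and Lioird, Raxpyr is earned (B8). With Raxpyr and Lioird, Iondal is earned (B4). [5 rule applications]
Zorpax needs fewer.

Zorpax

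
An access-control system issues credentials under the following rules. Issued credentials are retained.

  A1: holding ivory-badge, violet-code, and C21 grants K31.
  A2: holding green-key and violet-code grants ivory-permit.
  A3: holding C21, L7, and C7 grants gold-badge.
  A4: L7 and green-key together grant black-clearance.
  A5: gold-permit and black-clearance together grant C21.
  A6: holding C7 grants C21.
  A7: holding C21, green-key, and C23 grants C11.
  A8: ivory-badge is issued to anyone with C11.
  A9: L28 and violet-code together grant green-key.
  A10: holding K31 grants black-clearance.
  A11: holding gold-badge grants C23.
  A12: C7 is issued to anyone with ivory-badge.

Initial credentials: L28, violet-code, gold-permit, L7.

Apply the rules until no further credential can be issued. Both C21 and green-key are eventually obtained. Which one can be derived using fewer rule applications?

green-key: Holding L28 and violet-code grants green-key (A9). [1 rule application]
C21: Holding L28 and violet-code grants green-key (A9). Holding L7 and green-key grants black-clearance (A4). Holding gold-permit and black-clearance grants C21 (A5). [3 rule applications]
green-key needs fewer.

green-key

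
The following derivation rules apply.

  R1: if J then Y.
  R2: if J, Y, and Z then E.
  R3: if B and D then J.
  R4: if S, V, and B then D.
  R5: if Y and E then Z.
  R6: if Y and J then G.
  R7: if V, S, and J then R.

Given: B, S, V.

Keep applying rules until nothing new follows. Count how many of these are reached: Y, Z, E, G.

2

From S, V, and B, R4 gives D.
B and D hold, so J follows (R3).
From J, R1 gives Y.
From Y and J, R6 gives G.
Y: reached.
Z would need Y and E (R5), but E is never established.
E would need J, Y, and Z (R2), but Z is never established.
G: reached.
Reached: Y and G — 2 of the 4.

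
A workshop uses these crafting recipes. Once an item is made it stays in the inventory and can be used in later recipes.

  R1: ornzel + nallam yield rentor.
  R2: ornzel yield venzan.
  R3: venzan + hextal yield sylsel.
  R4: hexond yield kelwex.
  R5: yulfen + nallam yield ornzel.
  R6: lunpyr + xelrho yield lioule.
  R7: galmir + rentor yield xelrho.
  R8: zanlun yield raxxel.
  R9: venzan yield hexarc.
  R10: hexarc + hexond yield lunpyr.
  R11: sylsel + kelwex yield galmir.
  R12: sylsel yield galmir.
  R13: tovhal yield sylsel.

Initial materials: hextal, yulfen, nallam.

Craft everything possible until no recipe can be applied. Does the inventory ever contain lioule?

No

lioule would need lunpyr and xelrho (R6), but lunpyr is never obtained.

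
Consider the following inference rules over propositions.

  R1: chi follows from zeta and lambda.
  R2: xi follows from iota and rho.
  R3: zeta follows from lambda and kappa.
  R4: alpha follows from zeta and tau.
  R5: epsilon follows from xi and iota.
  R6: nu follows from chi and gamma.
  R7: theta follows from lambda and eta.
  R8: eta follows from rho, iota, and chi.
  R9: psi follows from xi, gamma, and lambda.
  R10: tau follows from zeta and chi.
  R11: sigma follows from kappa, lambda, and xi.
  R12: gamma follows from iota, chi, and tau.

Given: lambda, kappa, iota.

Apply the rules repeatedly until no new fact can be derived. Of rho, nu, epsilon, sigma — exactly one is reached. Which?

From lambda and kappa, R3 gives zeta.
zeta and lambda hold, so chi follows (R1).
zeta and chi hold, so tau follows (R10).
From iota, chi, and tau, R12 gives gamma.
chi and gamma hold, so nu follows (R6).
No rule produces rho, and it is not given. sigma would need kappa, lambda, and xi (R11), but xi is never established. epsilon would need xi and iota (R5), but xi is never established.

nu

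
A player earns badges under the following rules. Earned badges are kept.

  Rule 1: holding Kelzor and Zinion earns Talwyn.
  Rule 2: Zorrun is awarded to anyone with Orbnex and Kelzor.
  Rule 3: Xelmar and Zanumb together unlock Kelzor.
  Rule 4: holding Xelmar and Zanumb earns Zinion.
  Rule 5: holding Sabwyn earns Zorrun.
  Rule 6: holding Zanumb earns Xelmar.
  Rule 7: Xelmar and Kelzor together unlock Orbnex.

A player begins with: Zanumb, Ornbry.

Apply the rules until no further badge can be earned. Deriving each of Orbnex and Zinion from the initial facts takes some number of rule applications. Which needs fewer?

Zinion: With Zanumb, Xelmar is earned (Rule 6). With Xelmar and Zanumb, Zinion is earned (Rule 4). [2 rule applications]
Orbnex: With Zanumb, Xelmar is earned (Rule 6). With Xelmar and Zanumb, Kelzor is earned (Rule 3). With Xelmar and Kelzor, Orbnex is earned (Rule 7). [3 rule applications]
Zinion needs fewer.

Zinion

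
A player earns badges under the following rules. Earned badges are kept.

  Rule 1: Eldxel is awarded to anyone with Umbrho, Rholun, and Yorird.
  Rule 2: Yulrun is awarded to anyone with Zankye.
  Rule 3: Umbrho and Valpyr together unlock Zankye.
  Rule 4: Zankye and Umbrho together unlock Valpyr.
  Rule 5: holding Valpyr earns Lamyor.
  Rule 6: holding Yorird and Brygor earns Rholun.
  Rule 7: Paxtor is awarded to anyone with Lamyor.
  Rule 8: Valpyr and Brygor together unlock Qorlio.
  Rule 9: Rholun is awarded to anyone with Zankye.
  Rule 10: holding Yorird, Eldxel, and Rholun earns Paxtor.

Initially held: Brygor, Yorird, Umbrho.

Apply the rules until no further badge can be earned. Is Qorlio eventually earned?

Qorlio would need Valpyr and Brygor (Rule 8), but Valpyr is never earned.

No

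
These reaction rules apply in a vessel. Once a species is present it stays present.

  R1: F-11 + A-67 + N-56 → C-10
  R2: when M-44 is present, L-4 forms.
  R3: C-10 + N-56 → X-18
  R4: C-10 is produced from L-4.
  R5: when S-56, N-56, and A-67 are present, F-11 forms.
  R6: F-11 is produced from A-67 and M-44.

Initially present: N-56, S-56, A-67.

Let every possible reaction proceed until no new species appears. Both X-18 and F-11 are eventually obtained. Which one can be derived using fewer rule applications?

F-11

F-11: S-56, N-56, and A-67 present → F-11 forms (R5). [1 rule application]
X-18: S-56, N-56, and A-67 present → F-11 forms (R5). F-11, A-67, and N-56 present → C-10 forms (R1). C-10 and N-56 present → X-18 forms (R3). [3 rule applications]
F-11 needs fewer.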